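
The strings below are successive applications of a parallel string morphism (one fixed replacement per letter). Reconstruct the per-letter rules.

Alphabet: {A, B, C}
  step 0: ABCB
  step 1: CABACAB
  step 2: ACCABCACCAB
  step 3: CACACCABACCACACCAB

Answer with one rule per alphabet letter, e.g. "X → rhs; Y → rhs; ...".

  step 2 ⇒ step 3: ACCABCACCAB ⇒ C·AC·AC·C·AB·AC·C·AC·AC·C·AB
    A ↦ C
    B ↦ AB
    C ↦ AC

A->C, B->AB, C->AC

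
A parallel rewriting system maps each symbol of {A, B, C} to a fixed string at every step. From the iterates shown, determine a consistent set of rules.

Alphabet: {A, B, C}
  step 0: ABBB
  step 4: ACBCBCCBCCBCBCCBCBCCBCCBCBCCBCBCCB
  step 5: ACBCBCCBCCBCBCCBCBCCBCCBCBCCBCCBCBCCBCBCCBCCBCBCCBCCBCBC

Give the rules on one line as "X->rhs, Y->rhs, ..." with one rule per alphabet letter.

  step 4 ⇒ step 5: ACBCBCCBCCBCBCCBCBCCBCCBCBCCBCBCCB ⇒ ACB·CB·C·CB·C·CB·CB·C·CB·CB·C·CB·C·CB·CB·C·CB·C·CB·CB·C·CB·CB·C·CB·C·CB·CB·C·CB·C·CB·CB·C
    A ↦ ACB
    B ↦ C
    C ↦ CB

A->ACB, B->C, C->CB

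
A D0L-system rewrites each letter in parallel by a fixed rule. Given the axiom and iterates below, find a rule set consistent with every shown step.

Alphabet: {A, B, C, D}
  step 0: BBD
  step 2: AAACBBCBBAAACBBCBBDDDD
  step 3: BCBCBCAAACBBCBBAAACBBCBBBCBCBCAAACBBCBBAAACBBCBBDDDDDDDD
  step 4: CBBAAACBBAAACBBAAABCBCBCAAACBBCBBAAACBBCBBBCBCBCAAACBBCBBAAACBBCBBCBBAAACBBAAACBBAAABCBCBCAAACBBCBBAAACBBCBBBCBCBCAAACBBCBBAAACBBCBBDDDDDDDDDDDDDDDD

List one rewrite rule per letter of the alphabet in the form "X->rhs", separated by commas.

A->BC, B->CBB, C->AAA, D->DD

  step 3 ⇒ step 4: BCBCBCAAACBBCBBAAACBBCBBBCBCBCAAACBBCBBAAACBBCBBDDDDDDDD ⇒ CBB·AAA·CBB·AAA·CBB·AAA·BC·BC·BC·AAA·CBB·CBB·AAA·CBB·CBB·BC·BC·BC·AAA·CBB·CBB·AAA·CBB·CBB·CBB·AAA·CBB·AAA·CBB·AAA·BC·BC·BC·AAA·CBB·CBB·AAA·CBB·CBB·BC·BC·BC·AAA·CBB·CBB·AAA·CBB·CBB·DD·DD·DD·DD·DD·DD·DD·DD
    A ↦ BC
    B ↦ CBB
    C ↦ AAA
    D ↦ DD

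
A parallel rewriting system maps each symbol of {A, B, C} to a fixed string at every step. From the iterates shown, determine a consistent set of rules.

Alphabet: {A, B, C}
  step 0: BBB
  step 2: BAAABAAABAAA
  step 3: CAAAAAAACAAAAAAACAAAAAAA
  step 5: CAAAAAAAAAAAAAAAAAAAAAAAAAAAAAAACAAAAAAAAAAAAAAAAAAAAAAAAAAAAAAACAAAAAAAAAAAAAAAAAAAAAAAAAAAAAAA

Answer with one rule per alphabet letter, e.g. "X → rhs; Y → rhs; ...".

  step 2 ⇒ step 3: BAAABAAABAAA ⇒ CA·AA·AA·AA·CA·AA·AA·AA·CA·AA·AA·AA
    A ↦ AA
    B ↦ CA
    C ↦ BA  (constrained at step 3)

A->AA, B->CA, C->BA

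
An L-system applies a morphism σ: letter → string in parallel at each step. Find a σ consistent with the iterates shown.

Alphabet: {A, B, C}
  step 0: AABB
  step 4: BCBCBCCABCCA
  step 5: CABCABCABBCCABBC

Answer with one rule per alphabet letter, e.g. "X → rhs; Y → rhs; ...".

A->C, B->CA, C->B

  step 4 ⇒ step 5: BCBCBCCABCCA ⇒ CA·B·CA·B·CA·B·B·C·CA·B·B·C
    A ↦ C
    B ↦ CA
    C ↦ B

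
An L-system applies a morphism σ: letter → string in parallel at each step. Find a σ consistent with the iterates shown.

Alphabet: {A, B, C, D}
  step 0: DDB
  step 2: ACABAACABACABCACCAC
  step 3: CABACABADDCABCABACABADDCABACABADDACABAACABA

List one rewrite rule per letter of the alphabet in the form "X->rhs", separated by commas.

A->CAB, B->ADD, C->A, D->CAC

  step 2 ⇒ step 3: ACABAACABACABCACCAC ⇒ CAB·A·CAB·ADD·CAB·CAB·A·CAB·ADD·CAB·A·CAB·ADD·A·CAB·A·A·CAB·A
    A ↦ CAB
    B ↦ ADD
    C ↦ A
    D ↦ CAC  (constrained at step 0)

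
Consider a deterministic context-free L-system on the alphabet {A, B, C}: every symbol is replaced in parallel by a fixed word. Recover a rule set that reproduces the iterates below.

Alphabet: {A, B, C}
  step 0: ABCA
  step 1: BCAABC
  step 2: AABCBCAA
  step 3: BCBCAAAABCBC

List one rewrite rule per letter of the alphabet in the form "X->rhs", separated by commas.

  step 2 ⇒ step 3: AABCBCAA ⇒ BC·BC·A·A·A·A·BC·BC
    A ↦ BC
    B ↦ A
    C ↦ A

A->BC, B->A, C->A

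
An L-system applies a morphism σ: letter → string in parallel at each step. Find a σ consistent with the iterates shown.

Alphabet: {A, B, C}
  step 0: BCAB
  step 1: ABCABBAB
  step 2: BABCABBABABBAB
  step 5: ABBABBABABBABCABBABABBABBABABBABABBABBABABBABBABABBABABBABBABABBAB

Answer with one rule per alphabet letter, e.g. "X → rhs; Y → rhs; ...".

A->B, B->AB, C->CAB

  step 1 ⇒ step 2: ABCABBAB ⇒ B·AB·CAB·B·AB·AB·B·AB
    A ↦ B
    B ↦ AB
    C ↦ CAB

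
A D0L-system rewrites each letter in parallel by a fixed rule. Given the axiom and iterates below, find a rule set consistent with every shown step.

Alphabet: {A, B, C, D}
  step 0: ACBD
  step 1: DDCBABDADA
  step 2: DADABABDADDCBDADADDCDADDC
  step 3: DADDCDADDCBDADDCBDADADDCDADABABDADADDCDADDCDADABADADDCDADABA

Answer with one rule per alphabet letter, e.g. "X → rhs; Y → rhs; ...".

  step 2 ⇒ step 3: DADABABDADDCBDADADDCDADDC ⇒ DA·DDC·DA·DDC·BDA·DDC·BDA·DA·DDC·DA·DA·BA·BDA·DA·DDC·DA·DDC·DA·DA·BA·DA·DDC·DA·DA·BA
    A ↦ DDC
    B ↦ BDA
    C ↦ BA
    D ↦ DA

A->DDC, B->BDA, C->BA, D->DA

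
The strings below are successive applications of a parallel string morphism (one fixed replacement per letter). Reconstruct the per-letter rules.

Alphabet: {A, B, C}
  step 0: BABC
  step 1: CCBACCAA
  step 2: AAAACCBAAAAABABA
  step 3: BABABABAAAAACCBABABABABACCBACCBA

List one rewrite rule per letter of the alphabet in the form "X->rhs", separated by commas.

  step 2 ⇒ step 3: AAAACCBAAAAABABA ⇒ BA·BA·BA·BA·AA·AA·CC·BA·BA·BA·BA·BA·CC·BA·CC·BA
    A ↦ BA
    B ↦ CC
    C ↦ AA

A->BA, B->CC, C->AA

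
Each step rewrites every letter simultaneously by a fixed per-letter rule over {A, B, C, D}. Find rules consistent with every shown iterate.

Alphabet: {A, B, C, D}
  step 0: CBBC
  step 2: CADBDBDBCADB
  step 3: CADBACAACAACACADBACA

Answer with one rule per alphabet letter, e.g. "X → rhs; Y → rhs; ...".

  step 2 ⇒ step 3: CADBDBDBCADB ⇒ CA·DB·AC·A·AC·A·AC·A·CA·DB·AC·A
    A ↦ DB
    B ↦ A
    C ↦ CA
    D ↦ AC

A->DB, B->A, C->CA, D->AC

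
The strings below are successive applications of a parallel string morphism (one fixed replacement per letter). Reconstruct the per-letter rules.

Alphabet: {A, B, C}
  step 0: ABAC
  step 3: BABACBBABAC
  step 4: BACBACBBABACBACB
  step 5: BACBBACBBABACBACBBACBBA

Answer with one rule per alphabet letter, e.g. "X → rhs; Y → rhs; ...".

A->C, B->BA, C->B

  step 4 ⇒ step 5: BACBACBBABACBACB ⇒ BA·C·B·BA·C·B·BA·BA·C·BA·C·B·BA·C·B·BA
    A ↦ C
    B ↦ BA
    C ↦ B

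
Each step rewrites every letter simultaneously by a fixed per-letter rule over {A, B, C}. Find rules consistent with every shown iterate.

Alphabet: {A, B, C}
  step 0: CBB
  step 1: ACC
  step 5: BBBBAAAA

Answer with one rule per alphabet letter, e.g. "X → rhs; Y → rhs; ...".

  step 0 ⇒ step 1: CBB ⇒ A·C·C
    B ↦ C
    C ↦ A
    A ↦ BB  (constrained at step 1)

A->BB, B->C, C->A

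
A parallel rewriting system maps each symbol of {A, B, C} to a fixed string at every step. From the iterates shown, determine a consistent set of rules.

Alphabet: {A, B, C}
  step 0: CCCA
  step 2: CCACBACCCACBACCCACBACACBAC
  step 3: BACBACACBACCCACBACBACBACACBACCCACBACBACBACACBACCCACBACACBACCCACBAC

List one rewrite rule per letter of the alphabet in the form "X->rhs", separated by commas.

A->AC, B->CC, C->BAC

  step 2 ⇒ step 3: CCACBACCCACBACCCACBACACBAC ⇒ BAC·BAC·AC·BAC·CC·AC·BAC·BAC·BAC·AC·BAC·CC·AC·BAC·BAC·BAC·AC·BAC·CC·AC·BAC·AC·BAC·CC·AC·BAC
    A ↦ AC
    B ↦ CC
    C ↦ BAC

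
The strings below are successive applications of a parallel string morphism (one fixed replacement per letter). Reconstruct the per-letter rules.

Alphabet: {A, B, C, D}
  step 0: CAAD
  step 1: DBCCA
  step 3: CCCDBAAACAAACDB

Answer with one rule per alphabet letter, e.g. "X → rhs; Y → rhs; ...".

A->C, B->AAC, C->DB, D->A

  step 0 ⇒ step 1: CAAD ⇒ DB·C·C·A
    A ↦ C
    C ↦ DB
    D ↦ A
    B ↦ AAC  (constrained at step 1)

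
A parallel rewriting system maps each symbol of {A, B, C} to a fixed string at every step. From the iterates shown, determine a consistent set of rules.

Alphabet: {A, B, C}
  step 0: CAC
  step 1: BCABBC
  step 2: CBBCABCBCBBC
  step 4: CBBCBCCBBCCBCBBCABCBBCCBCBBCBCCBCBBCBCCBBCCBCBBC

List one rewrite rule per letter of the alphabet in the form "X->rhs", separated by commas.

A->AB, B->CB, C->BC

  step 1 ⇒ step 2: BCABBC ⇒ CB·BC·AB·CB·CB·BC
    A ↦ AB
    B ↦ CB
    C ↦ BC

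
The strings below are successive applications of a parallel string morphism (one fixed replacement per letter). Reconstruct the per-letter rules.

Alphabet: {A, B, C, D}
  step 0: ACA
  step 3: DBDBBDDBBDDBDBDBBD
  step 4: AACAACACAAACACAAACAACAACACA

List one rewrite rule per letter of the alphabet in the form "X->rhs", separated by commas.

  step 3 ⇒ step 4: DBDBBDDBBDDBDBDBBD ⇒ A·AC·A·AC·AC·A·A·AC·AC·A·A·AC·A·AC·A·AC·AC·A
    B ↦ AC
    D ↦ A
    A ↦ DB  (constrained at step 0)
    C ↦ BD  (constrained at step 0)

A->DB, B->AC, C->BD, D->A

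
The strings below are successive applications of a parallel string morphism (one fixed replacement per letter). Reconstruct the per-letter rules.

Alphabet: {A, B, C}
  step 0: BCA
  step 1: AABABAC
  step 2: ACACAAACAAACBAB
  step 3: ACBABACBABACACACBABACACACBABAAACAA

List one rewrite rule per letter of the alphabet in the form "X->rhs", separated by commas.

A->AC, B->AA, C->BAB

  step 2 ⇒ step 3: ACACAAACAAACBAB ⇒ AC·BAB·AC·BAB·AC·AC·AC·BAB·AC·AC·AC·BAB·AA·AC·AA
    A ↦ AC
    B ↦ AA
    C ↦ BAB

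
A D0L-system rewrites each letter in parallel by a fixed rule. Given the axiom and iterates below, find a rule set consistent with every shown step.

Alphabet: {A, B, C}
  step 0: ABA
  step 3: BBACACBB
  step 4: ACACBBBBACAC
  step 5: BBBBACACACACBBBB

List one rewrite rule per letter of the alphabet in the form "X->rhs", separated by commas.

A->B, B->AC, C->B

  step 4 ⇒ step 5: ACACBBBBACAC ⇒ B·B·B·B·AC·AC·AC·AC·B·B·B·B
    A ↦ B
    B ↦ AC
    C ↦ B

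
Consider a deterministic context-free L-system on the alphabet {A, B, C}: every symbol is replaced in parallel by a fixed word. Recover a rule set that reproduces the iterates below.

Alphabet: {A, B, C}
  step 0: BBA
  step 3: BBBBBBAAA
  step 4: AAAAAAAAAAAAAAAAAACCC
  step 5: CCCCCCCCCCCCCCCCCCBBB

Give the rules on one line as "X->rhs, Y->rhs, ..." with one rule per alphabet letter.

  step 4 ⇒ step 5: AAAAAAAAAAAAAAAAAACCC ⇒ C·C·C·C·C·C·C·C·C·C·C·C·C·C·C·C·C·C·B·B·B
    A ↦ C
    C ↦ B
  step 3 ⇒ step 4: BBBBBBAAA ⇒ AAA·AAA·AAA·AAA·AAA·AAA·C·C·C
    B ↦ AAA

A->C, B->AAA, C->B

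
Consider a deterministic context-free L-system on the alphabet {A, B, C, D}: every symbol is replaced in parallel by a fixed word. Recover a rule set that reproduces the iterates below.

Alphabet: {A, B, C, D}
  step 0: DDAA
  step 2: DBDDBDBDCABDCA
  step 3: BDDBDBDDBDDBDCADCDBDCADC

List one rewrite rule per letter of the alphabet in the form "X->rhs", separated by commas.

A->DC, B->D, C->CA, D->BD

  step 2 ⇒ step 3: DBDDBDBDCABDCA ⇒ BD·D·BD·BD·D·BD·D·BD·CA·DC·D·BD·CA·DC
    A ↦ DC
    B ↦ D
    C ↦ CA
    D ↦ BD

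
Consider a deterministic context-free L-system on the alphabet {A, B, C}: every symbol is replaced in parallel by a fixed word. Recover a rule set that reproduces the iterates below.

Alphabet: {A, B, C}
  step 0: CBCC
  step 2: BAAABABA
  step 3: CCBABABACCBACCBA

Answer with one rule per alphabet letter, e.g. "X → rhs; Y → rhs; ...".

A->BA, B->CC, C->A

  step 2 ⇒ step 3: BAAABABA ⇒ CC·BA·BA·BA·CC·BA·CC·BA
    A ↦ BA
    B ↦ CC
    C ↦ A  (constrained at step 0)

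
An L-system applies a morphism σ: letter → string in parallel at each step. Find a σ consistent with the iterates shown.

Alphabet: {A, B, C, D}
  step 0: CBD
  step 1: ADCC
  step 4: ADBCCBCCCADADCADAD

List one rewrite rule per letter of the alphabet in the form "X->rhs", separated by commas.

A->BC, B->C, C->AD, D->C

  step 0 ⇒ step 1: CBD ⇒ AD·C·C
    B ↦ C
    C ↦ AD
    D ↦ C
    A ↦ BC  (constrained at step 1)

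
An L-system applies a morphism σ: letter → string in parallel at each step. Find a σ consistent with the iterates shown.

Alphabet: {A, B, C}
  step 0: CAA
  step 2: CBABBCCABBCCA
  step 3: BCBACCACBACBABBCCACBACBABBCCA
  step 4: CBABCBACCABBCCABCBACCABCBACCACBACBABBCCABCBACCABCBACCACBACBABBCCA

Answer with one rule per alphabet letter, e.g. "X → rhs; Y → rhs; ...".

A->CCA, B->CBA, C->B

  step 3 ⇒ step 4: BCBACCACBACBABBCCACBACBABBCCA ⇒ CBA·B·CBA·CCA·B·B·CCA·B·CBA·CCA·B·CBA·CCA·CBA·CBA·B·B·CCA·B·CBA·CCA·B·CBA·CCA·CBA·CBA·B·B·CCA
    A ↦ CCA
    B ↦ CBA
    C ↦ B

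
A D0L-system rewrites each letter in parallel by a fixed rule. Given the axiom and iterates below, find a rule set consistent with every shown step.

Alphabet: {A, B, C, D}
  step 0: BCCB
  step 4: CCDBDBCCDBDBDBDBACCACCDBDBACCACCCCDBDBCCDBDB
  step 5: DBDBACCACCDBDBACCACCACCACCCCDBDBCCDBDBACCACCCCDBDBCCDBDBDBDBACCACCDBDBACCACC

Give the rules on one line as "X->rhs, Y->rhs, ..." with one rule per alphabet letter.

A->CC, B->CC, C->DB, D->A

  step 4 ⇒ step 5: CCDBDBCCDBDBDBDBACCACCDBDBACCACCCCDBDBCCDBDB ⇒ DB·DB·A·CC·A·CC·DB·DB·A·CC·A·CC·A·CC·A·CC·CC·DB·DB·CC·DB·DB·A·CC·A·CC·CC·DB·DB·CC·DB·DB·DB·DB·A·CC·A·CC·DB·DB·A·CC·A·CC
    A ↦ CC
    B ↦ CC
    C ↦ DB
    D ↦ A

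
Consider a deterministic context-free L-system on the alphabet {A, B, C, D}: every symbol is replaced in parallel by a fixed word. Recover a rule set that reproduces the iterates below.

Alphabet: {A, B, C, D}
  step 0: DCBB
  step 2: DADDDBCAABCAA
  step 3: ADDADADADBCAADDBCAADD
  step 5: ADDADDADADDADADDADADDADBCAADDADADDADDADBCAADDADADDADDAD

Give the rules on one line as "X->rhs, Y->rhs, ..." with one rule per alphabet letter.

A->D, B->BC, C->AA, D->AD

  step 2 ⇒ step 3: DADDDBCAABCAA ⇒ AD·D·AD·AD·AD·BC·AA·D·D·BC·AA·D·D
    A ↦ D
    B ↦ BC
    C ↦ AA
    D ↦ AD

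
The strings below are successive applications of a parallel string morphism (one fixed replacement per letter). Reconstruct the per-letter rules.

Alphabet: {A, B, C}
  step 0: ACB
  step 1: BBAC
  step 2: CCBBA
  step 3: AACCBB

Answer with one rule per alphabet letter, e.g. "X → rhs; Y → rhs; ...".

  step 2 ⇒ step 3: CCBBA ⇒ A·A·C·C·BB
    A ↦ BB
    B ↦ C
    C ↦ A

A->BB, B->C, C->A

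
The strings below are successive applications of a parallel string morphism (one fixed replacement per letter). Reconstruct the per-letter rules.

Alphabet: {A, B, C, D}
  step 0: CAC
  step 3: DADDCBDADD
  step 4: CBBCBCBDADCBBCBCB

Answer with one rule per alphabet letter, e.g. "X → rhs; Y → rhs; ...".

  step 3 ⇒ step 4: DADDCBDADD ⇒ CB·B·CB·CB·DA·D·CB·B·CB·CB
    A ↦ B
    B ↦ D
    C ↦ DA
    D ↦ CB

A->B, B->D, C->DA, D->CB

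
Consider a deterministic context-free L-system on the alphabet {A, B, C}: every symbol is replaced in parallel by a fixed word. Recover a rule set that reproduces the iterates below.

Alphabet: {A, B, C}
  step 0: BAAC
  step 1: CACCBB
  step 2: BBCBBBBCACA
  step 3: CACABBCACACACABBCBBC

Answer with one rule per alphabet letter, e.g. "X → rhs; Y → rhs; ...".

A->C, B->CA, C->BB

  step 2 ⇒ step 3: BBCBBBBCACA ⇒ CA·CA·BB·CA·CA·CA·CA·BB·C·BB·C
    A ↦ C
    B ↦ CA
    C ↦ BB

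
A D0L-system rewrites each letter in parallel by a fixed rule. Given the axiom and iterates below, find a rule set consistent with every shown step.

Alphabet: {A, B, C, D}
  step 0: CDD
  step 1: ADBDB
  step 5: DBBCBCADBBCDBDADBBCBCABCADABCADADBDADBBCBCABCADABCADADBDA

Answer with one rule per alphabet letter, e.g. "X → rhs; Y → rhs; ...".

  step 0 ⇒ step 1: CDD ⇒ A·DB·DB
    C ↦ A
    D ↦ DB
    A ↦ DA  (constrained at step 1)
    B ↦ BC  (constrained at step 1)

A->DA, B->BC, C->A, D->DB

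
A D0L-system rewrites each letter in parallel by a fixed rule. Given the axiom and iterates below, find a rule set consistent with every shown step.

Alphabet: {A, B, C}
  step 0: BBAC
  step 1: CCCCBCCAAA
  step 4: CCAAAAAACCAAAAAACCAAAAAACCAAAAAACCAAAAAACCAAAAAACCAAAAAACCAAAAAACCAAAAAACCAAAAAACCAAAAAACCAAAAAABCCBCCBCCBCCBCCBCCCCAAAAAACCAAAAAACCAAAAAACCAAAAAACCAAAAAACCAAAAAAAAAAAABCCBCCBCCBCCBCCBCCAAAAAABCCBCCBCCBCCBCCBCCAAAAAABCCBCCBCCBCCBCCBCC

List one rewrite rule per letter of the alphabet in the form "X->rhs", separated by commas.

A->BCC, B->CC, C->AAA

  step 0 ⇒ step 1: BBAC ⇒ CC·CC·BCC·AAA
    A ↦ BCC
    B ↦ CC
    C ↦ AAA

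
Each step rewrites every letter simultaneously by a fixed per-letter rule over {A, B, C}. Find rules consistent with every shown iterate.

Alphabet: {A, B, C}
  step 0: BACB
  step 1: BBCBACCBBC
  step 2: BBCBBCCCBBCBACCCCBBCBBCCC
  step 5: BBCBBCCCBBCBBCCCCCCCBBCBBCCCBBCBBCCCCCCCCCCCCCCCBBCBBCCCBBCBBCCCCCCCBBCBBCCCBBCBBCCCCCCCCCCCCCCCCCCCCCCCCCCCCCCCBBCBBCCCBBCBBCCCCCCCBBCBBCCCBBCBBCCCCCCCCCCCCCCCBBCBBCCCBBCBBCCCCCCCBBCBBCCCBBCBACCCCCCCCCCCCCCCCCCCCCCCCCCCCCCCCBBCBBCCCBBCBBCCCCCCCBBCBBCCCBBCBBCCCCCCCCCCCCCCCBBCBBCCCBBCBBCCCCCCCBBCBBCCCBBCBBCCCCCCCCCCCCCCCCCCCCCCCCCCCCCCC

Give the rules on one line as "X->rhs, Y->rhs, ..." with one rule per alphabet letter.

A->BA, B->BBC, C->CC

  step 1 ⇒ step 2: BBCBACCBBC ⇒ BBC·BBC·CC·BBC·BA·CC·CC·BBC·BBC·CC
    A ↦ BA
    B ↦ BBC
    C ↦ CC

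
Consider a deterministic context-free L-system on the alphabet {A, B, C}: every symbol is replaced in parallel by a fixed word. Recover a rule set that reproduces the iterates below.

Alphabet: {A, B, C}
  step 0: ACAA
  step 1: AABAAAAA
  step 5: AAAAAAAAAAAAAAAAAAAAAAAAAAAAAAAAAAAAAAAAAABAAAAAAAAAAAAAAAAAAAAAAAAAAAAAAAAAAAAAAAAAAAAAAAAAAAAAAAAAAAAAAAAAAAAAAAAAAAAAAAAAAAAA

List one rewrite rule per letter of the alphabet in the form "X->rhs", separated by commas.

  step 0 ⇒ step 1: ACAA ⇒ AA·BA·AA·AA
    A ↦ AA
    C ↦ BA
    B ↦ AC  (constrained at step 1)

A->AA, B->AC, C->BA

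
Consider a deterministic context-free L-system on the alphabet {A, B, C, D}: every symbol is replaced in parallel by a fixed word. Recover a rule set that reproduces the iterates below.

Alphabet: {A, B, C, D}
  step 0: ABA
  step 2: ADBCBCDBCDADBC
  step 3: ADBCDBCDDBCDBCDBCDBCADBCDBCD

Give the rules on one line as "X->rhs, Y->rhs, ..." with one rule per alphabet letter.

A->AD, B->DBC, C->D, D->BC

  step 2 ⇒ step 3: ADBCBCDBCDADBC ⇒ AD·BC·DBC·D·DBC·D·BC·DBC·D·BC·AD·BC·DBC·D
    A ↦ AD
    B ↦ DBC
    C ↦ D
    D ↦ BC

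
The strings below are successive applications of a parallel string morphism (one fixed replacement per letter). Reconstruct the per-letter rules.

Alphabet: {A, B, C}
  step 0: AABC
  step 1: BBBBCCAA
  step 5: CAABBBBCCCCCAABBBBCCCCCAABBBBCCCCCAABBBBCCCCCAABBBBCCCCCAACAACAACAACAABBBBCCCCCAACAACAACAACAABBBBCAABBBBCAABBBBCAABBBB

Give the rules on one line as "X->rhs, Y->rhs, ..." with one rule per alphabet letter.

A->BB, B->C, C->CAA

  step 0 ⇒ step 1: AABC ⇒ BB·BB·C·CAA
    A ↦ BB
    B ↦ C
    C ↦ CAA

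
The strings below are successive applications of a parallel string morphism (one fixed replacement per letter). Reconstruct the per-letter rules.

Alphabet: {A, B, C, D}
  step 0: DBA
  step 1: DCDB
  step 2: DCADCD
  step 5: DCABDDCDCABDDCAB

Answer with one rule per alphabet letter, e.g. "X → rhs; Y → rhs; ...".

  step 1 ⇒ step 2: DCDB ⇒ DC·A·DC·D
    B ↦ D
    C ↦ A
    D ↦ DC
  step 0 ⇒ step 1: DBA ⇒ DC·D·B
    A ↦ B

A->B, B->D, C->A, D->DC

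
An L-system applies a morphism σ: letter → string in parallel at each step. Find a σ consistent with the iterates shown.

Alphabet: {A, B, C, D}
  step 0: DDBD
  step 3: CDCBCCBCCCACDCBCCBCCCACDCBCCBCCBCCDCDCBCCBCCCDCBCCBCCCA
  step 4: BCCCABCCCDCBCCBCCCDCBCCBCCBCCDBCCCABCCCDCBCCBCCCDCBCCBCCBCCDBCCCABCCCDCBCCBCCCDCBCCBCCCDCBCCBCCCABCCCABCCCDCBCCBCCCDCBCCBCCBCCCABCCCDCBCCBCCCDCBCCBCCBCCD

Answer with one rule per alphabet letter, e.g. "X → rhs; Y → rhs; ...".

  step 3 ⇒ step 4: CDCBCCBCCCACDCBCCBCCCACDCBCCBCCBCCDCDCBCCBCCCDCBCCBCCCA ⇒ BCC·CA·BCC·CDC·BCC·BCC·CDC·BCC·BCC·BCC·D·BCC·CA·BCC·CDC·BCC·BCC·CDC·BCC·BCC·BCC·D·BCC·CA·BCC·CDC·BCC·BCC·CDC·BCC·BCC·CDC·BCC·BCC·CA·BCC·CA·BCC·CDC·BCC·BCC·CDC·BCC·BCC·BCC·CA·BCC·CDC·BCC·BCC·CDC·BCC·BCC·BCC·D
    A ↦ D
    B ↦ CDC
    C ↦ BCC
    D ↦ CA

A->D, B->CDC, C->BCC, D->CA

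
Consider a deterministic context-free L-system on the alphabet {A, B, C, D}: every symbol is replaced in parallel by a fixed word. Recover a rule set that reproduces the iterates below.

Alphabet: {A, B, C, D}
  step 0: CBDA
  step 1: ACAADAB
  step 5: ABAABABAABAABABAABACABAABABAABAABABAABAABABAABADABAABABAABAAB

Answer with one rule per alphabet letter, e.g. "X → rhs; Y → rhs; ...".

  step 0 ⇒ step 1: CBDA ⇒ AC·A·AD·AB
    A ↦ AB
    B ↦ A
    C ↦ AC
    D ↦ AD

A->AB, B->A, C->AC, D->AD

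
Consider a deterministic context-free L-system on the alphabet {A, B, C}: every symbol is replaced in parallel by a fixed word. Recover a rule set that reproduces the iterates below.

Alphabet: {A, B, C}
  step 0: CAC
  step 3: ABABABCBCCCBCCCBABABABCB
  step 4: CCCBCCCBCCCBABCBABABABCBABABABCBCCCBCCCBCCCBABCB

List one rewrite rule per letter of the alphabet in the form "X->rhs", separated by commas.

A->CC, B->CB, C->AB

  step 3 ⇒ step 4: ABABABCBCCCBCCCBABABABCB ⇒ CC·CB·CC·CB·CC·CB·AB·CB·AB·AB·AB·CB·AB·AB·AB·CB·CC·CB·CC·CB·CC·CB·AB·CB
    A ↦ CC
    B ↦ CB
    C ↦ AB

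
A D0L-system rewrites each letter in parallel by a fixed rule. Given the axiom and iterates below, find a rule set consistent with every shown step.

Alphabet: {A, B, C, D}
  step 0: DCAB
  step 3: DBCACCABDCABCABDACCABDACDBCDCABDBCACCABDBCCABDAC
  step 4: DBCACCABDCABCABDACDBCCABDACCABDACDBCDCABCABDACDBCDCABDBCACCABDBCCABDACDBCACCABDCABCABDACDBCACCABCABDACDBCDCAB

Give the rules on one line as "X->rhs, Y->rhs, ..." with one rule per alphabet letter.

  step 3 ⇒ step 4: DBCACCABDCABCABDACCABDACDBCDCABDBCACCABDBCCABDAC ⇒ DBC·AC·CAB·D·CAB·CAB·D·AC·DBC·CAB·D·AC·CAB·D·AC·DBC·D·CAB·CAB·D·AC·DBC·D·CAB·DBC·AC·CAB·DBC·CAB·D·AC·DBC·AC·CAB·D·CAB·CAB·D·AC·DBC·AC·CAB·CAB·D·AC·DBC·D·CAB
    A ↦ D
    B ↦ AC
    C ↦ CAB
    D ↦ DBC

A->D, B->AC, C->CAB, D->DBC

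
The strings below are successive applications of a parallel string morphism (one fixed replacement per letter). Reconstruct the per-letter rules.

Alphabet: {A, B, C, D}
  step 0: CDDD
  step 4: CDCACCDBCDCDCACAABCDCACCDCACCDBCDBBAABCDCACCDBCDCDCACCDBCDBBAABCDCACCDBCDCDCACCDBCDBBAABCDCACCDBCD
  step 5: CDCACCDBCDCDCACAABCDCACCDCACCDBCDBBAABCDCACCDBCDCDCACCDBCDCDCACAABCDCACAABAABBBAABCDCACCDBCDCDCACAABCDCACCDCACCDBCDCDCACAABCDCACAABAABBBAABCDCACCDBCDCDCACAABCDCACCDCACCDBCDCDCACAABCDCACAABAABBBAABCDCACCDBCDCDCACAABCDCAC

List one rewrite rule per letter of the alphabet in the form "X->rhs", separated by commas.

  step 4 ⇒ step 5: CDCACCDBCDCDCACAABCDCACCDCACCDBCDBBAABCDCACCDBCDCDCACCDBCDBBAABCDCACCDBCDCDCACCDBCDBBAABCDCACCDBCD ⇒ CD·CAC·CD·B·CD·CD·CAC·AAB·CD·CAC·CD·CAC·CD·B·CD·B·B·AAB·CD·CAC·CD·B·CD·CD·CAC·CD·B·CD·CD·CAC·AAB·CD·CAC·AAB·AAB·B·B·AAB·CD·CAC·CD·B·CD·CD·CAC·AAB·CD·CAC·CD·CAC·CD·B·CD·CD·CAC·AAB·CD·CAC·AAB·AAB·B·B·AAB·CD·CAC·CD·B·CD·CD·CAC·AAB·CD·CAC·CD·CAC·CD·B·CD·CD·CAC·AAB·CD·CAC·AAB·AAB·B·B·AAB·CD·CAC·CD·B·CD·CD·CAC·AAB·CD·CAC
    A ↦ B
    B ↦ AAB
    C ↦ CD
    D ↦ CAC

A->B, B->AAB, C->CD, D->CAC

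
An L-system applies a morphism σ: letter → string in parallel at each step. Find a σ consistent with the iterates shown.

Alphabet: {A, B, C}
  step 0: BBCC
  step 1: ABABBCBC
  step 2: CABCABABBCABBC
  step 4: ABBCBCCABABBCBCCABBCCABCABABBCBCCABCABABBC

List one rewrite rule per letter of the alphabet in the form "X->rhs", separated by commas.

  step 1 ⇒ step 2: ABABBCBC ⇒ C·AB·C·AB·AB·BC·AB·BC
    A ↦ C
    B ↦ AB
    C ↦ BC

A->C, B->AB, C->BC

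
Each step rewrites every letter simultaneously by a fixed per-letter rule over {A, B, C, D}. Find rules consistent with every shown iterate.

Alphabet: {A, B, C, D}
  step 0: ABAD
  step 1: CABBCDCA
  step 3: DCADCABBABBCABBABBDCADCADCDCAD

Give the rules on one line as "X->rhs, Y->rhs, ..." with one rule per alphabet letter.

  step 0 ⇒ step 1: ABAD ⇒ C·ABB·C·DCA
    A ↦ C
    B ↦ ABB
    D ↦ DCA
    C ↦ D  (constrained at step 1)

A->C, B->ABB, C->D, D->DCA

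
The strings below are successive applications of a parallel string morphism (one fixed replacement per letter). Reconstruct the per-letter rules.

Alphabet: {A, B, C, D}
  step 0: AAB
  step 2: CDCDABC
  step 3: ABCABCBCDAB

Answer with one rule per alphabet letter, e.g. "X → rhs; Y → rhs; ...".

  step 2 ⇒ step 3: CDCDABC ⇒ AB·C·AB·C·B·CD·AB
    A ↦ B
    B ↦ CD
    C ↦ AB
    D ↦ C

A->B, B->CD, C->AB, D->C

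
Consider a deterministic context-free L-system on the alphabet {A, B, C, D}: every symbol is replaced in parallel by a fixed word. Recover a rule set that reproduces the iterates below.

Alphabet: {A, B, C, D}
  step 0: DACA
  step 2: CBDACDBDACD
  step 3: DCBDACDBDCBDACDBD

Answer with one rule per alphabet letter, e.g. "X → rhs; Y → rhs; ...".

A->AC, B->C, C->D, D->BD

  step 2 ⇒ step 3: CBDACDBDACD ⇒ D·C·BD·AC·D·BD·C·BD·AC·D·BD
    A ↦ AC
    B ↦ C
    C ↦ D
    D ↦ BD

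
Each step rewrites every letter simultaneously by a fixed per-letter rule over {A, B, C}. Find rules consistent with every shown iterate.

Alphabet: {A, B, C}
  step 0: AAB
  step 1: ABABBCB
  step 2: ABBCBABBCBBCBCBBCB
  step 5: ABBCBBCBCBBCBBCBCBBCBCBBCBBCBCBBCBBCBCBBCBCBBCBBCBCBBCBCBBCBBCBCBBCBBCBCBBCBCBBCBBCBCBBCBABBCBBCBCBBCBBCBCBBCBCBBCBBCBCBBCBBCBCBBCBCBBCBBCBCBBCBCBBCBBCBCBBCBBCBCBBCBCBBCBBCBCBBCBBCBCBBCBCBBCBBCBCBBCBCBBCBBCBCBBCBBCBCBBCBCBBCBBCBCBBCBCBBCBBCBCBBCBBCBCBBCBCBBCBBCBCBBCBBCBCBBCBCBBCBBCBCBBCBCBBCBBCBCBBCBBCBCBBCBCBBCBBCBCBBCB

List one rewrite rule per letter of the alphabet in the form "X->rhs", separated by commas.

A->AB, B->BCB, C->CB

  step 1 ⇒ step 2: ABABBCB ⇒ AB·BCB·AB·BCB·BCB·CB·BCB
    A ↦ AB
    B ↦ BCB
    C ↦ CB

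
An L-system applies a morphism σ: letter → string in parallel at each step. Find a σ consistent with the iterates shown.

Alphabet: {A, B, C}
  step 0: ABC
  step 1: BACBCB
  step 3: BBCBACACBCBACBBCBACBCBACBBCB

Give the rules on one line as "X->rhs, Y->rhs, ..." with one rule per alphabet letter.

A->B, B->AC, C->BCB

  step 0 ⇒ step 1: ABC ⇒ B·AC·BCB
    A ↦ B
    B ↦ AC
    C ↦ BCB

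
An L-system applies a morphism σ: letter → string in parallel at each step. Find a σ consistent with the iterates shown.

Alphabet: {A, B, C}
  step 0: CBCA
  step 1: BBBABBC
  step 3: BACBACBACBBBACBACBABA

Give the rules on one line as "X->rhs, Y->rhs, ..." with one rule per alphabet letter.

A->C, B->BA, C->BB

  step 0 ⇒ step 1: CBCA ⇒ BB·BA·BB·C
    A ↦ C
    B ↦ BA
    C ↦ BB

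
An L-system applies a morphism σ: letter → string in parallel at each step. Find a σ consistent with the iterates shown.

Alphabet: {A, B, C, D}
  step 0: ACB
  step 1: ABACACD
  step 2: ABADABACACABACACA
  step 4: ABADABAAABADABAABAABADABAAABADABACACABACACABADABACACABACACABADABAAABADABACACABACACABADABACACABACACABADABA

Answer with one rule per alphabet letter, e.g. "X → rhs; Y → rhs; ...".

  step 1 ⇒ step 2: ABACACD ⇒ ABA·D·ABA·CAC·ABA·CAC·A
    A ↦ ABA
    B ↦ D
    C ↦ CAC
    D ↦ A

A->ABA, B->D, C->CAC, D->A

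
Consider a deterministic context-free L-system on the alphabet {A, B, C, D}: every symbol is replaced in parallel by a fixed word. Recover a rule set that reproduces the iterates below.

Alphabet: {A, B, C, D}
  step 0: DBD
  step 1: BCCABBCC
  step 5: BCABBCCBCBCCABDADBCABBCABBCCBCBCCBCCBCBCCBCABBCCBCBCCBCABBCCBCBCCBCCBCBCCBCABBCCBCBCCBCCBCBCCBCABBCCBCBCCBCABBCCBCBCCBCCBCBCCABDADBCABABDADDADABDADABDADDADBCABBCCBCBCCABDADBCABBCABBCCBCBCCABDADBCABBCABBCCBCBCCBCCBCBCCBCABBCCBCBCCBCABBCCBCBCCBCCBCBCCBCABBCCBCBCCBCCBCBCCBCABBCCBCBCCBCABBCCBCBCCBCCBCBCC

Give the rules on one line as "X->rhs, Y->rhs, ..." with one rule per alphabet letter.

  step 0 ⇒ step 1: DBD ⇒ BCC·AB·BCC
    B ↦ AB
    D ↦ BCC
    A ↦ BC  (constrained at step 1)
    C ↦ DAD  (constrained at step 1)

A->BC, B->AB, C->DAD, D->BCC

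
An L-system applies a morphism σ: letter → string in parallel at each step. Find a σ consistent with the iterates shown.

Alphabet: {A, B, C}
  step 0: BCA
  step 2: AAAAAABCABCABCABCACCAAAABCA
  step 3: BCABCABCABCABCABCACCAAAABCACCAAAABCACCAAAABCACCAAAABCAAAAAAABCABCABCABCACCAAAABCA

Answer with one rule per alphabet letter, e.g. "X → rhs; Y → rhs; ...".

A->BCA, B->CCA, C->AAA

  step 2 ⇒ step 3: AAAAAABCABCABCABCACCAAAABCA ⇒ BCA·BCA·BCA·BCA·BCA·BCA·CCA·AAA·BCA·CCA·AAA·BCA·CCA·AAA·BCA·CCA·AAA·BCA·AAA·AAA·BCA·BCA·BCA·BCA·CCA·AAA·BCA
    A ↦ BCA
    B ↦ CCA
    C ↦ AAA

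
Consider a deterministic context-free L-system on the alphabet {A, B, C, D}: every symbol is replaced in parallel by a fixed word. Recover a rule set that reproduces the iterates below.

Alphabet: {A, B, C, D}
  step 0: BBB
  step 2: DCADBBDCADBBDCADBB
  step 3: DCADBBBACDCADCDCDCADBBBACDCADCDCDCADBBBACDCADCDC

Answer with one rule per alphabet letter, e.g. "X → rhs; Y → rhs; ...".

  step 2 ⇒ step 3: DCADBBDCADBBDCADBB ⇒ DCA·DBB·BAC·DCA·DC·DC·DCA·DBB·BAC·DCA·DC·DC·DCA·DBB·BAC·DCA·DC·DC
    A ↦ BAC
    B ↦ DC
    C ↦ DBB
    D ↦ DCA

A->BAC, B->DC, C->DBB, D->DCA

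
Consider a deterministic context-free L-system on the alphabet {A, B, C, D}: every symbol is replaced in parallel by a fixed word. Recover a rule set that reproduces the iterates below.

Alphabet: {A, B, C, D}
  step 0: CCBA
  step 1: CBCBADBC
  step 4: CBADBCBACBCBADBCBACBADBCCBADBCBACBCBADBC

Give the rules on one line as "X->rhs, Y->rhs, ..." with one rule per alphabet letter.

  step 0 ⇒ step 1: CCBA ⇒ CB·CB·A·DBC
    A ↦ DBC
    B ↦ A
    C ↦ CB
    D ↦ B  (constrained at step 1)

A->DBC, B->A, C->CB, D->B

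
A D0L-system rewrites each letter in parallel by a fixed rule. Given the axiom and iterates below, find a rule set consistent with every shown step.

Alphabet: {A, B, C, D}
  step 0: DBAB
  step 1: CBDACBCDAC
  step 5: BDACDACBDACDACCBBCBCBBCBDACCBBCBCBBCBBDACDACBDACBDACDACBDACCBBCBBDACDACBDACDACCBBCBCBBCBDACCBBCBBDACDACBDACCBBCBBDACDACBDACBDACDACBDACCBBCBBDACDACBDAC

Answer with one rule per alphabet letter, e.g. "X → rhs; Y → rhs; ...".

  step 0 ⇒ step 1: DBAB ⇒ CB·DAC·BC·DAC
    A ↦ BC
    B ↦ DAC
    D ↦ CB
    C ↦ B  (constrained at step 1)

A->BC, B->DAC, C->B, D->CB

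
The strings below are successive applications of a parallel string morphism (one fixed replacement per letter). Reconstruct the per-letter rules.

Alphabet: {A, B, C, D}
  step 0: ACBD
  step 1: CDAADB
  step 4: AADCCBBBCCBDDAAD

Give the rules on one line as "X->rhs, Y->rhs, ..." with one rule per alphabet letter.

A->C, B->AAD, C->D, D->B

  step 0 ⇒ step 1: ACBD ⇒ C·D·AAD·B
    A ↦ C
    B ↦ AAD
    C ↦ D
    D ↦ B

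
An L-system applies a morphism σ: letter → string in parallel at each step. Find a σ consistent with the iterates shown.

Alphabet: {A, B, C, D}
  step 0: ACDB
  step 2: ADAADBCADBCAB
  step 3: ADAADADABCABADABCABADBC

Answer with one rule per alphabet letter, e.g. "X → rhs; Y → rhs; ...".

  step 2 ⇒ step 3: ADAADBCADBCAB ⇒ AD·A·AD·AD·A·BC·AB·AD·A·BC·AB·AD·BC
    A ↦ AD
    B ↦ BC
    C ↦ AB
    D ↦ A

A->AD, B->BC, C->AB, D->A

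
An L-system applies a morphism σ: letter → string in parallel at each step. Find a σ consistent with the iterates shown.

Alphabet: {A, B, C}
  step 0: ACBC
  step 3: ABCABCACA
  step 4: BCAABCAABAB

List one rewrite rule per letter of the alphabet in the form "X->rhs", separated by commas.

  step 3 ⇒ step 4: ABCABCACA ⇒ B·CA·A·B·CA·A·B·A·B
    A ↦ B
    B ↦ CA
    C ↦ A

A->B, B->CA, C->A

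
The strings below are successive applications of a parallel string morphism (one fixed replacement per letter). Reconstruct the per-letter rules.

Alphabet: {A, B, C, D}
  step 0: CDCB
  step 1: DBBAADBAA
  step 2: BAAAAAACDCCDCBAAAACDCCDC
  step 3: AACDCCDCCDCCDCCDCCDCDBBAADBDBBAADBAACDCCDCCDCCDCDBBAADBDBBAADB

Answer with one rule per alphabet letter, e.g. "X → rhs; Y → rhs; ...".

A->CDC, B->AA, C->DB, D->BAA

  step 2 ⇒ step 3: BAAAAAACDCCDCBAAAACDCCDC ⇒ AA·CDC·CDC·CDC·CDC·CDC·CDC·DB·BAA·DB·DB·BAA·DB·AA·CDC·CDC·CDC·CDC·DB·BAA·DB·DB·BAA·DB
    A ↦ CDC
    B ↦ AA
    C ↦ DB
    D ↦ BAA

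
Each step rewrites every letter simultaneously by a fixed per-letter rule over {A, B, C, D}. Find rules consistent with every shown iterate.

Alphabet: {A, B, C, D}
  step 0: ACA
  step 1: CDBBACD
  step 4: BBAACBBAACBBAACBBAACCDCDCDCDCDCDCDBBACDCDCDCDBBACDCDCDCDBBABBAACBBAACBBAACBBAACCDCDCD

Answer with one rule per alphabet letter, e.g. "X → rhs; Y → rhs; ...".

  step 0 ⇒ step 1: ACA ⇒ CD·BBA·CD
    A ↦ CD
    C ↦ BBA
    B ↦ CD  (constrained at step 1)
    D ↦ AC  (constrained at step 1)

A->CD, B->CD, C->BBA, D->AC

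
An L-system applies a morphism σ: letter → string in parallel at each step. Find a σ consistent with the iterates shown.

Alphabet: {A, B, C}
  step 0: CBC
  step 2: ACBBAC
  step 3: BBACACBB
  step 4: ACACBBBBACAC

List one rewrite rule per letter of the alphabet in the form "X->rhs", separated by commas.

A->B, B->AC, C->B

  step 3 ⇒ step 4: BBACACBB ⇒ AC·AC·B·B·B·B·AC·AC
    A ↦ B
    B ↦ AC
    C ↦ B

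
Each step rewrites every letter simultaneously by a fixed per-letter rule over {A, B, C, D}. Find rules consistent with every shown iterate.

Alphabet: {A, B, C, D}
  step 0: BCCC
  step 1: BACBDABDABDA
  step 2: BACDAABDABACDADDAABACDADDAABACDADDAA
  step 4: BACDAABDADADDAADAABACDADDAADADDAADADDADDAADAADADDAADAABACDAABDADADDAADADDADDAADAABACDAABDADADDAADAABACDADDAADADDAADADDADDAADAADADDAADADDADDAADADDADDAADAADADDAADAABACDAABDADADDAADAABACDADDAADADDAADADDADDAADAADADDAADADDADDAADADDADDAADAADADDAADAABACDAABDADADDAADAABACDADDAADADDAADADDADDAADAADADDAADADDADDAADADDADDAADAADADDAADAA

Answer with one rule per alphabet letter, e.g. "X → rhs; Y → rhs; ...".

  step 1 ⇒ step 2: BACBDABDABDA ⇒ BAC·DAA·BDA·BAC·DAD·DAA·BAC·DAD·DAA·BAC·DAD·DAA
    A ↦ DAA
    B ↦ BAC
    C ↦ BDA
    D ↦ DAD

A->DAA, B->BAC, C->BDA, D->DAD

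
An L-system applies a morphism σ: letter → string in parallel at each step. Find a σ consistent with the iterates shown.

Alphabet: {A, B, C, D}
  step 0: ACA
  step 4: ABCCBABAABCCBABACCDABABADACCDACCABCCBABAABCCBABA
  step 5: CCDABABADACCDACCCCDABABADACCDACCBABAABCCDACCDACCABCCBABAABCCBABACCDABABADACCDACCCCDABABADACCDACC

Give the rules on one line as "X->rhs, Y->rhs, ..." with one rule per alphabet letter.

A->CC, B->DA, C->BA, D->AB

  step 4 ⇒ step 5: ABCCBABAABCCBABACCDABABADACCDACCABCCBABAABCCBABA ⇒ CC·DA·BA·BA·DA·CC·DA·CC·CC·DA·BA·BA·DA·CC·DA·CC·BA·BA·AB·CC·DA·CC·DA·CC·AB·CC·BA·BA·AB·CC·BA·BA·CC·DA·BA·BA·DA·CC·DA·CC·CC·DA·BA·BA·DA·CC·DA·CC
    A ↦ CC
    B ↦ DA
    C ↦ BA
    D ↦ AB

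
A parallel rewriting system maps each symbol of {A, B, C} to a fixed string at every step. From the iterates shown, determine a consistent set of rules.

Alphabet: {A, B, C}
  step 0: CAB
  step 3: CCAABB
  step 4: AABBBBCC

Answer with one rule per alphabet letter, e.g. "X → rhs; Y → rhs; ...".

  step 3 ⇒ step 4: CCAABB ⇒ A·A·BB·BB·C·C
    A ↦ BB
    B ↦ C
    C ↦ A

A->BB, B->C, C->A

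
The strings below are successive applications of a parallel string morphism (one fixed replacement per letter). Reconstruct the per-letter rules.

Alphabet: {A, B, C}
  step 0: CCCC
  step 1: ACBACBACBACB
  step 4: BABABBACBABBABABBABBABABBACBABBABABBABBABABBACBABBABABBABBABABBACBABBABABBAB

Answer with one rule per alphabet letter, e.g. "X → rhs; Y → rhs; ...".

A->B, B->AB, C->ACB

  step 0 ⇒ step 1: CCCC ⇒ ACB·ACB·ACB·ACB
    C ↦ ACB
    A ↦ B  (constrained at step 1)
    B ↦ AB  (constrained at step 1)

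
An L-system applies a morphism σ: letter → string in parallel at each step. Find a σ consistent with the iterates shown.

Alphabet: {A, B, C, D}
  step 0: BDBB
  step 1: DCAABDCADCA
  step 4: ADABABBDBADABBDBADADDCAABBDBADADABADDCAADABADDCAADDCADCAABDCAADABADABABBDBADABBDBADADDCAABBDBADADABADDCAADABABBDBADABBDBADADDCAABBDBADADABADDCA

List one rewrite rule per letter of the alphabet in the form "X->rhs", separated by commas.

  step 0 ⇒ step 1: BDBB ⇒ DCA·AB·DCA·DCA
    B ↦ DCA
    D ↦ AB
    A ↦ AD  (constrained at step 1)
    C ↦ BDB  (constrained at step 1)

A->AD, B->DCA, C->BDB, D->AB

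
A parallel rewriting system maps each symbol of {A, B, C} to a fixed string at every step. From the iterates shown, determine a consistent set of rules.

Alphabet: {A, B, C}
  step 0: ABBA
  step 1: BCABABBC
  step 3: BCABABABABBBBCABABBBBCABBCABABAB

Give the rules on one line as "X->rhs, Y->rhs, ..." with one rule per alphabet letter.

A->BC, B->AB, C->BB

  step 0 ⇒ step 1: ABBA ⇒ BC·AB·AB·BC
    A ↦ BC
    B ↦ AB
    C ↦ BB  (constrained at step 1)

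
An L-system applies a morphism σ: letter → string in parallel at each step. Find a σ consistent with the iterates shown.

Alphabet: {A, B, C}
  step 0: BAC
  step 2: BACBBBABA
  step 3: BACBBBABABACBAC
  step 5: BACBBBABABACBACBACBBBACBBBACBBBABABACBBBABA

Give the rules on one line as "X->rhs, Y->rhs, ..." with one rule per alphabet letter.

  step 2 ⇒ step 3: BACBBBABA ⇒ BA·C·BB·BA·BA·BA·C·BA·C
    A ↦ C
    B ↦ BA
    C ↦ BB

A->C, B->BA, C->BB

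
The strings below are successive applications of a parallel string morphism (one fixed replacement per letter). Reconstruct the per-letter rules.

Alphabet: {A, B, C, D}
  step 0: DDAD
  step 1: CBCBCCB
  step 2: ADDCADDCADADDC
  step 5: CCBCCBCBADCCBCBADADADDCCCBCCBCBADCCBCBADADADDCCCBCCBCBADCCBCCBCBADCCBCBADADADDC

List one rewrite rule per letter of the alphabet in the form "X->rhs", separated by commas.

  step 1 ⇒ step 2: CBCBCCB ⇒ AD·DC·AD·DC·AD·AD·DC
    B ↦ DC
    C ↦ AD
  step 0 ⇒ step 1: DDAD ⇒ CB·CB·C·CB
    A ↦ C
  step 0 ⇒ step 1: DDAD ⇒ CB·CB·C·CB
    D ↦ CB

A->C, B->DC, C->AD, D->CB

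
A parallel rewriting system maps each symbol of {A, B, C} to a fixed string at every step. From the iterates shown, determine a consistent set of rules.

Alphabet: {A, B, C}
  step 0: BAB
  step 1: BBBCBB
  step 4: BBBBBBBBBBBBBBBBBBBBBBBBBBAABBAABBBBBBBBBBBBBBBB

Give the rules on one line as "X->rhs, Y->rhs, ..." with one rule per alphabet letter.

  step 0 ⇒ step 1: BAB ⇒ BB·BC·BB
    A ↦ BC
    B ↦ BB
    C ↦ AA  (constrained at step 1)

A->BC, B->BB, C->AA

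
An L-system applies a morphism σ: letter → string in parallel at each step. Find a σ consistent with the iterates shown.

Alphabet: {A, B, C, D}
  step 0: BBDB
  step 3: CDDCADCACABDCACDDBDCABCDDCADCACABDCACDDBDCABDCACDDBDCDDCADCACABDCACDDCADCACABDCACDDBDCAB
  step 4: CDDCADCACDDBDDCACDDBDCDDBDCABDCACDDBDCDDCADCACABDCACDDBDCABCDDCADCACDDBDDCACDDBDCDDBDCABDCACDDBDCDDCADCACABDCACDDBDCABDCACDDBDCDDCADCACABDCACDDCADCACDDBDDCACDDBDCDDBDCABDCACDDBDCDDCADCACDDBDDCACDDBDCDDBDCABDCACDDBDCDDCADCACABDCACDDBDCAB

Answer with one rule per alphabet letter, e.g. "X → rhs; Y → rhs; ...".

  step 3 ⇒ step 4: CDDCADCACABDCACDDBDCABCDDCADCACABDCACDDBDCABDCACDDBDCDDCADCACABDCACDDCADCACABDCACDDBDCAB ⇒ CD·DCA·DCA·CD·DBD·DCA·CD·DBD·CD·DBD·CAB·DCA·CD·DBD·CD·DCA·DCA·CAB·DCA·CD·DBD·CAB·CD·DCA·DCA·CD·DBD·DCA·CD·DBD·CD·DBD·CAB·DCA·CD·DBD·CD·DCA·DCA·CAB·DCA·CD·DBD·CAB·DCA·CD·DBD·CD·DCA·DCA·CAB·DCA·CD·DCA·DCA·CD·DBD·DCA·CD·DBD·CD·DBD·CAB·DCA·CD·DBD·CD·DCA·DCA·CD·DBD·DCA·CD·DBD·CD·DBD·CAB·DCA·CD·DBD·CD·DCA·DCA·CAB·DCA·CD·DBD·CAB
    A ↦ DBD
    B ↦ CAB
    C ↦ CD
    D ↦ DCA

A->DBD, B->CAB, C->CD, D->DCA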